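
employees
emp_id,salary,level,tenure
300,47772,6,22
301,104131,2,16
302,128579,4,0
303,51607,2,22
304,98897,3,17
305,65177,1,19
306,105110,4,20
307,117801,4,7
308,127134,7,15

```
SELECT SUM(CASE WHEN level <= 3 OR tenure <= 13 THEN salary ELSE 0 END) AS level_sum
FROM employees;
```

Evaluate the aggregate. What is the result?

566192

emp_id=300: ✗
emp_id=301: ✓ → 104131
emp_id=302: ✓ → 128579
emp_id=303: ✓ → 51607
emp_id=304: ✓ → 98897
emp_id=305: ✓ → 65177
emp_id=306: ✗
emp_id=307: ✓ → 117801
emp_id=308: ✗
level_sum = 104131 + 128579 + 51607 + 98897 + 65177 + 117801 = 566192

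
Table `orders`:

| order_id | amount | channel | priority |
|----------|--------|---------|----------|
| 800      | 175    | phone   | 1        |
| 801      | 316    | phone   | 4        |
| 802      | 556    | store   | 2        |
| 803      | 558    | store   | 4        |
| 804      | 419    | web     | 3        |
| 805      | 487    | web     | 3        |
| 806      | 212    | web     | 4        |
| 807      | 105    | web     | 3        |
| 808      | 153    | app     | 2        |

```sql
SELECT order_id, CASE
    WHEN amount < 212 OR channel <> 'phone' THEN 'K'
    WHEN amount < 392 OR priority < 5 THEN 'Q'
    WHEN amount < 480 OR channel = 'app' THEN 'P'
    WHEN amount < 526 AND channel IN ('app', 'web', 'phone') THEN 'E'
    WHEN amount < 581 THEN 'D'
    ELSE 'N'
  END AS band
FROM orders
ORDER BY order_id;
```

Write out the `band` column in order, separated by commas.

K, Q, K, K, K, K, K, K, K

order_id=800: amount < 212 OR channel <> 'phone' → K
order_id=801: amount < 392 OR priority < 5 → Q
order_id=802: amount < 212 OR channel <> 'phone' → K
order_id=803: amount < 212 OR channel <> 'phone' → K
order_id=804: amount < 212 OR channel <> 'phone' → K
order_id=805: amount < 212 OR channel <> 'phone' → K
order_id=806: amount < 212 OR channel <> 'phone' → K
order_id=807: amount < 212 OR channel <> 'phone' → K
order_id=808: amount < 212 OR channel <> 'phone' → K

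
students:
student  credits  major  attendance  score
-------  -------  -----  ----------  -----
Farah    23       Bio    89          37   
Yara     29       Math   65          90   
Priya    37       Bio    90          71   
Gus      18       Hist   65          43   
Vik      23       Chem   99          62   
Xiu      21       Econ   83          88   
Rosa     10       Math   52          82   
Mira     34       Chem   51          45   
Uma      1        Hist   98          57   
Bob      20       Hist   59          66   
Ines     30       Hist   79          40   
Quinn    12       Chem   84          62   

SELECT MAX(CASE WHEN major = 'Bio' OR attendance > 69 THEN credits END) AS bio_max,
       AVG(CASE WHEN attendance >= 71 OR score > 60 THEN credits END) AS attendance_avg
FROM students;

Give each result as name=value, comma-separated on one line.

[bio_max: major = 'Bio' OR attendance > 69]
student=Farah: ✓ → 23
student=Yara: ✗
student=Priya: ✓ → 37
student=Gus: ✗
student=Vik: ✓ → 23
student=Xiu: ✓ → 21
student=Rosa: ✗
student=Mira: ✗
student=Uma: ✓ → 1
student=Bob: ✗
student=Ines: ✓ → 30
student=Quinn: ✓ → 12
bio_max = MAX(23, 37, 23, 21, 1, 30, 12) = 37
—
[attendance_avg: attendance >= 71 OR score > 60]
student=Farah: ✓ → 23
student=Yara: ✓ → 29
student=Priya: ✓ → 37
student=Gus: ✗
student=Vik: ✓ → 23
student=Xiu: ✓ → 21
student=Rosa: ✓ → 10
student=Mira: ✗
student=Uma: ✓ → 1
student=Bob: ✓ → 20
student=Ines: ✓ → 30
student=Quinn: ✓ → 12
attendance_avg = (23 + 29 + 37 + 23 + 21 + 10 + 1 + 20 + 30 + 12) / 10 = 20.6

bio_max=37, attendance_avg=20.6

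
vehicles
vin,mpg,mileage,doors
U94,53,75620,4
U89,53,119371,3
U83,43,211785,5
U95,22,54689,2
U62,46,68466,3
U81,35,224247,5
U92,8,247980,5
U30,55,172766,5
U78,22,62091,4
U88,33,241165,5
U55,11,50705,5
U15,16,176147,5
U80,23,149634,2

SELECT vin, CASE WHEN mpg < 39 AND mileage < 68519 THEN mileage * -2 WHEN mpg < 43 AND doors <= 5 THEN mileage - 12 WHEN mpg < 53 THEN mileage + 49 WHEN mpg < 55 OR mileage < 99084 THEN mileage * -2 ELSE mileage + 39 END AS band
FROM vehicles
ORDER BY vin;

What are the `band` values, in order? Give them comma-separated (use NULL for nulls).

vin=U15: mpg < 43 AND doors <= 5 → 176135
vin=U30: ELSE → 172805
vin=U55: mpg < 39 AND mileage < 68519 → -101410
vin=U62: mpg < 53 → 68515
vin=U78: mpg < 39 AND mileage < 68519 → -124182
vin=U80: mpg < 43 AND doors <= 5 → 149622
vin=U81: mpg < 43 AND doors <= 5 → 224235
vin=U83: mpg < 53 → 211834
vin=U88: mpg < 43 AND doors <= 5 → 241153
vin=U89: mpg < 55 OR mileage < 99084 → -238742
vin=U92: mpg < 43 AND doors <= 5 → 247968
vin=U94: mpg < 55 OR mileage < 99084 → -151240
vin=U95: mpg < 39 AND mileage < 68519 → -109378

176135, 172805, -101410, 68515, -124182, 149622, 224235, 211834, 241153, -238742, 247968, -151240, -109378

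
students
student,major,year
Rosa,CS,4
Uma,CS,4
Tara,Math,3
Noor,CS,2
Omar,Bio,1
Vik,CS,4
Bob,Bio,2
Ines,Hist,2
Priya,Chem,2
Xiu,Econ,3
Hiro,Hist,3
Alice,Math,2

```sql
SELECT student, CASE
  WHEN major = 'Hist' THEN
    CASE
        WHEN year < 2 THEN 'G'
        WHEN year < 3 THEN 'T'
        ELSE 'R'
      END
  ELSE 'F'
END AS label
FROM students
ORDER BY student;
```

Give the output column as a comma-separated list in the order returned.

student=Alice: major='Math' → outer ELSE → F
student=Bob: major='Bio' → outer ELSE → F
student=Hiro: major='Hist' → inner[ELSE] → R
student=Ines: major='Hist' → inner[year < 3] → T
student=Noor: major='CS' → outer ELSE → F
student=Omar: major='Bio' → outer ELSE → F
student=Priya: major='Chem' → outer ELSE → F
student=Rosa: major='CS' → outer ELSE → F
student=Tara: major='Math' → outer ELSE → F
student=Uma: major='CS' → outer ELSE → F
student=Vik: major='CS' → outer ELSE → F
student=Xiu: major='Econ' → outer ELSE → F

F, F, R, T, F, F, F, F, F, F, F, F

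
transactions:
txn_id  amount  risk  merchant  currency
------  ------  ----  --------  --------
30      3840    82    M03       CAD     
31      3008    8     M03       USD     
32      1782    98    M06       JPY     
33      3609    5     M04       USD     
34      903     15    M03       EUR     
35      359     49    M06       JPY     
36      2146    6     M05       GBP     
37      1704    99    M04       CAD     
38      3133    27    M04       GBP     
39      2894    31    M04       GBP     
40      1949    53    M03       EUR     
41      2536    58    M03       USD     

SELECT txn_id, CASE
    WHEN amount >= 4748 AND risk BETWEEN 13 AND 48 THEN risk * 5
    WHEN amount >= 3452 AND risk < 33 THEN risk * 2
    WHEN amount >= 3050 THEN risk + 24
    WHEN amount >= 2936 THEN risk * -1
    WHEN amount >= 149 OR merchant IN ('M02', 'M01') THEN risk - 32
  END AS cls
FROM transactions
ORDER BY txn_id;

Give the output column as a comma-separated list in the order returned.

106, -8, 66, 10, -17, 17, -26, 67, 51, -1, 21, 26

txn_id=30: amount >= 3050 → 106
txn_id=31: amount >= 2936 → -8
txn_id=32: amount >= 149 OR merchant IN ('M02', 'M01') → 66
txn_id=33: amount >= 3452 AND risk < 33 → 10
txn_id=34: amount >= 149 OR merchant IN ('M02', 'M01') → -17
txn_id=35: amount >= 149 OR merchant IN ('M02', 'M01') → 17
txn_id=36: amount >= 149 OR merchant IN ('M02', 'M01') → -26
txn_id=37: amount >= 149 OR merchant IN ('M02', 'M01') → 67
txn_id=38: amount >= 3050 → 51
txn_id=39: amount >= 149 OR merchant IN ('M02', 'M01') → -1
txn_id=40: amount >= 149 OR merchant IN ('M02', 'M01') → 21
txn_id=41: amount >= 149 OR merchant IN ('M02', 'M01') → 26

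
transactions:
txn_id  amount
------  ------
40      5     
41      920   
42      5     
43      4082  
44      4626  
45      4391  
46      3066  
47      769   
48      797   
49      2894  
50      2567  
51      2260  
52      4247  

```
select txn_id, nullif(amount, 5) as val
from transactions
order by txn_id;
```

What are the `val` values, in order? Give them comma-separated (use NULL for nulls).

txn_id=40: amount=5 vs 5: equal → NULL
txn_id=41: amount=920 vs 5: differ → 920
txn_id=42: amount=5 vs 5: equal → NULL
txn_id=43: amount=4082 vs 5: differ → 4082
txn_id=44: amount=4626 vs 5: differ → 4626
txn_id=45: amount=4391 vs 5: differ → 4391
txn_id=46: amount=3066 vs 5: differ → 3066
txn_id=47: amount=769 vs 5: differ → 769
txn_id=48: amount=797 vs 5: differ → 797
txn_id=49: amount=2894 vs 5: differ → 2894
txn_id=50: amount=2567 vs 5: differ → 2567
txn_id=51: amount=2260 vs 5: differ → 2260
txn_id=52: amount=4247 vs 5: differ → 4247

NULL, 920, NULL, 4082, 4626, 4391, 3066, 769, 797, 2894, 2567, 2260, 4247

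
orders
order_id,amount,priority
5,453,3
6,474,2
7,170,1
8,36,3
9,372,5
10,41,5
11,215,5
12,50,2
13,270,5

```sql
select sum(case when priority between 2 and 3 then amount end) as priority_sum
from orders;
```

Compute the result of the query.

order_id=5: ✓ → 453
order_id=6: ✓ → 474
order_id=7: ✗
order_id=8: ✓ → 36
order_id=9: ✗
order_id=10: ✗
order_id=11: ✗
order_id=12: ✓ → 50
order_id=13: ✗
priority_sum = 453 + 474 + 36 + 50 = 1013

1013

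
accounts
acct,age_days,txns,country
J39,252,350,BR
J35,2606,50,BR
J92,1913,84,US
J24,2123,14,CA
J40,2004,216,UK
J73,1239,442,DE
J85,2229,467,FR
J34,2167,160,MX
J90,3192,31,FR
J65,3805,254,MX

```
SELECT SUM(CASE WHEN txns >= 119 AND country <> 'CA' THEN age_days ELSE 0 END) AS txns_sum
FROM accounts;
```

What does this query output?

acct=J39: ✓ → 252
acct=J35: ✗
acct=J92: ✗
acct=J24: ✗
acct=J40: ✓ → 2004
acct=J73: ✓ → 1239
acct=J85: ✓ → 2229
acct=J34: ✓ → 2167
acct=J90: ✗
acct=J65: ✓ → 3805
txns_sum = 252 + 2004 + 1239 + 2229 + 2167 + 3805 = 11696

11696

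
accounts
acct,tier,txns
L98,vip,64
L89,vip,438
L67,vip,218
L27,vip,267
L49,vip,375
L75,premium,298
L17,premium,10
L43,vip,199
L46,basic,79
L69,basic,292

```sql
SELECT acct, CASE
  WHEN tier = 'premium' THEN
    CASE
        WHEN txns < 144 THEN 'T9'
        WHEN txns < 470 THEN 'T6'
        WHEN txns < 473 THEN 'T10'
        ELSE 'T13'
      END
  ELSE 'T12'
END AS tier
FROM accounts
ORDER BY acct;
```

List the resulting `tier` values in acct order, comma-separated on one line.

acct=L17: tier='premium' → inner[txns < 144] → T9
acct=L27: tier='vip' → outer ELSE → T12
acct=L43: tier='vip' → outer ELSE → T12
acct=L46: tier='basic' → outer ELSE → T12
acct=L49: tier='vip' → outer ELSE → T12
acct=L67: tier='vip' → outer ELSE → T12
acct=L69: tier='basic' → outer ELSE → T12
acct=L75: tier='premium' → inner[txns < 470] → T6
acct=L89: tier='vip' → outer ELSE → T12
acct=L98: tier='vip' → outer ELSE → T12

T9, T12, T12, T12, T12, T12, T12, T6, T12, T12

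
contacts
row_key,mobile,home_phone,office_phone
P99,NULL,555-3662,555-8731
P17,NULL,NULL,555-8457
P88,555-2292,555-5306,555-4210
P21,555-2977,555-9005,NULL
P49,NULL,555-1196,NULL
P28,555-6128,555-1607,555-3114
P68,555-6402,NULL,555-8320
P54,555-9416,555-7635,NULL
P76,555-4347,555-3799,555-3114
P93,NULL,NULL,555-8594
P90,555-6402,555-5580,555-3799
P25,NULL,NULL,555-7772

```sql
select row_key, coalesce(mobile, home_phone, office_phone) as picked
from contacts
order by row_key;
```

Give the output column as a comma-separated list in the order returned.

row_key=P17: mobile=NULL, home_phone=NULL, office_phone=555-8457 → 555-8457
row_key=P21: mobile=555-2977 → 555-2977
row_key=P25: mobile=NULL, home_phone=NULL, office_phone=555-7772 → 555-7772
row_key=P28: mobile=555-6128 → 555-6128
row_key=P49: mobile=NULL, home_phone=555-1196 → 555-1196
row_key=P54: mobile=555-9416 → 555-9416
row_key=P68: mobile=555-6402 → 555-6402
row_key=P76: mobile=555-4347 → 555-4347
row_key=P88: mobile=555-2292 → 555-2292
row_key=P90: mobile=555-6402 → 555-6402
row_key=P93: mobile=NULL, home_phone=NULL, office_phone=555-8594 → 555-8594
row_key=P99: mobile=NULL, home_phone=555-3662 → 555-3662

555-8457, 555-2977, 555-7772, 555-6128, 555-1196, 555-9416, 555-6402, 555-4347, 555-2292, 555-6402, 555-8594, 555-3662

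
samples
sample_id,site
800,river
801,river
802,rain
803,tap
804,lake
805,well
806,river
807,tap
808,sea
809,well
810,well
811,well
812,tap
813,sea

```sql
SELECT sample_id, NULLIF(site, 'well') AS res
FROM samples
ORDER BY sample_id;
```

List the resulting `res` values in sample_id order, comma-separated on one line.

sample_id=800: site=river vs well: differ → river
sample_id=801: site=river vs well: differ → river
sample_id=802: site=rain vs well: differ → rain
sample_id=803: site=tap vs well: differ → tap
sample_id=804: site=lake vs well: differ → lake
sample_id=805: site=well vs well: equal → NULL
sample_id=806: site=river vs well: differ → river
sample_id=807: site=tap vs well: differ → tap
sample_id=808: site=sea vs well: differ → sea
sample_id=809: site=well vs well: equal → NULL
sample_id=810: site=well vs well: equal → NULL
sample_id=811: site=well vs well: equal → NULL
sample_id=812: site=tap vs well: differ → tap
sample_id=813: site=sea vs well: differ → sea

river, river, rain, tap, lake, NULL, river, tap, sea, NULL, NULL, NULL, tap, sea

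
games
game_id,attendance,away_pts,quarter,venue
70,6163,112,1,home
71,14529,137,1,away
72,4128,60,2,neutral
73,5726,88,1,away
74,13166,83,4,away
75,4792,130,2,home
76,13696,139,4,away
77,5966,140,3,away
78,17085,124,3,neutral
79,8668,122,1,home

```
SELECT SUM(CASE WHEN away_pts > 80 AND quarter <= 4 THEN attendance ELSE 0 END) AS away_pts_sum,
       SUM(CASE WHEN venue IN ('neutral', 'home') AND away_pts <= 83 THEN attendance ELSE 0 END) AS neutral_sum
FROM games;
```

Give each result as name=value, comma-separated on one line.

away_pts_sum=89791, neutral_sum=4128

[away_pts_sum: away_pts > 80 AND quarter <= 4]
game_id=70: ✓ → 6163
game_id=71: ✓ → 14529
game_id=72: ✗
game_id=73: ✓ → 5726
game_id=74: ✓ → 13166
game_id=75: ✓ → 4792
game_id=76: ✓ → 13696
game_id=77: ✓ → 5966
game_id=78: ✓ → 17085
game_id=79: ✓ → 8668
away_pts_sum = 6163 + 14529 + 5726 + 13166 + 4792 + 13696 + 5966 + 17085 + 8668 = 89791
—
[neutral_sum: venue IN ('neutral', 'home') AND away_pts <= 83]
game_id=70: ✗
game_id=71: ✗
game_id=72: ✓ → 4128
game_id=73: ✗
game_id=74: ✗
game_id=75: ✗
game_id=76: ✗
game_id=77: ✗
game_id=78: ✗
game_id=79: ✗
neutral_sum = 4128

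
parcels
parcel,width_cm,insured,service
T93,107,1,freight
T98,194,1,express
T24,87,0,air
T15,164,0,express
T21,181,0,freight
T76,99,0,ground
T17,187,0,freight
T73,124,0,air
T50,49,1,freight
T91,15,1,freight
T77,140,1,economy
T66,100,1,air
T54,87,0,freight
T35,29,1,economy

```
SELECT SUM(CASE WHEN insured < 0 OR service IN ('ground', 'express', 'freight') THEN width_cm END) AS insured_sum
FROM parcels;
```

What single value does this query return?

parcel=T93: ✓ → 107
parcel=T98: ✓ → 194
parcel=T24: ✗
parcel=T15: ✓ → 164
parcel=T21: ✓ → 181
parcel=T76: ✓ → 99
parcel=T17: ✓ → 187
parcel=T73: ✗
parcel=T50: ✓ → 49
parcel=T91: ✓ → 15
parcel=T77: ✗
parcel=T66: ✗
parcel=T54: ✓ → 87
parcel=T35: ✗
insured_sum = 107 + 194 + 164 + 181 + 99 + 187 + 49 + 15 + 87 = 1083

1083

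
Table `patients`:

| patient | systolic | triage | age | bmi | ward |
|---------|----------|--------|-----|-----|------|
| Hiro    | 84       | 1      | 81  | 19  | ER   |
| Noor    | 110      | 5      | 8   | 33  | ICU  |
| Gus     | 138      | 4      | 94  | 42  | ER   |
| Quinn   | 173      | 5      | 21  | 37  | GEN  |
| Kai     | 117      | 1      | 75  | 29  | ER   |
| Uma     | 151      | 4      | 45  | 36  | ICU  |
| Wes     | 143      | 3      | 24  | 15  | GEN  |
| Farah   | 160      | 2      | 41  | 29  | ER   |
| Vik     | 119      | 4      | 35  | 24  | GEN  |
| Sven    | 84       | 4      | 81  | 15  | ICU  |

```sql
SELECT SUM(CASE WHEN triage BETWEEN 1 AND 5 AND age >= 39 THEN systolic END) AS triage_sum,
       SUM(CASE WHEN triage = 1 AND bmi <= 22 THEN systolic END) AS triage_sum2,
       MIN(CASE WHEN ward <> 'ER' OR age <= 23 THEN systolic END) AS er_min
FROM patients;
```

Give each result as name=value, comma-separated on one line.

triage_sum=734, triage_sum2=84, er_min=84

[triage_sum: triage BETWEEN 1 AND 5 AND age >= 39]
patient=Hiro: ✓ → 84
patient=Noor: ✗
patient=Gus: ✓ → 138
patient=Quinn: ✗
patient=Kai: ✓ → 117
patient=Uma: ✓ → 151
patient=Wes: ✗
patient=Farah: ✓ → 160
patient=Vik: ✗
patient=Sven: ✓ → 84
triage_sum = 84 + 138 + 117 + 151 + 160 + 84 = 734
—
[triage_sum2: triage = 1 AND bmi <= 22]
patient=Hiro: ✓ → 84
patient=Noor: ✗
patient=Gus: ✗
patient=Quinn: ✗
patient=Kai: ✗
patient=Uma: ✗
patient=Wes: ✗
patient=Farah: ✗
patient=Vik: ✗
patient=Sven: ✗
triage_sum2 = 84
—
[er_min: ward <> 'ER' OR age <= 23]
patient=Hiro: ✗
patient=Noor: ✓ → 110
patient=Gus: ✗
patient=Quinn: ✓ → 173
patient=Kai: ✗
patient=Uma: ✓ → 151
patient=Wes: ✓ → 143
patient=Farah: ✗
patient=Vik: ✓ → 119
patient=Sven: ✓ → 84
er_min = MIN(110, 173, 151, 143, 119, 84) = 84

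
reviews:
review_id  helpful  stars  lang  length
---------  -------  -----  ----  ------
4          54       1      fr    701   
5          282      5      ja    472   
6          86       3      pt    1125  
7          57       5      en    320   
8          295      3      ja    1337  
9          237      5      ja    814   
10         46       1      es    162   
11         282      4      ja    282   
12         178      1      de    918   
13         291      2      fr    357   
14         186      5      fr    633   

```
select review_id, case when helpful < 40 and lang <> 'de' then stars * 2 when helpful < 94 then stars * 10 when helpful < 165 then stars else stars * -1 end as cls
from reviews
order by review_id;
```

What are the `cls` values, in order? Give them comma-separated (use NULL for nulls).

review_id=4: helpful < 94 → 10
review_id=5: ELSE → -5
review_id=6: helpful < 94 → 30
review_id=7: helpful < 94 → 50
review_id=8: ELSE → -3
review_id=9: ELSE → -5
review_id=10: helpful < 94 → 10
review_id=11: ELSE → -4
review_id=12: ELSE → -1
review_id=13: ELSE → -2
review_id=14: ELSE → -5

10, -5, 30, 50, -3, -5, 10, -4, -1, -2, -5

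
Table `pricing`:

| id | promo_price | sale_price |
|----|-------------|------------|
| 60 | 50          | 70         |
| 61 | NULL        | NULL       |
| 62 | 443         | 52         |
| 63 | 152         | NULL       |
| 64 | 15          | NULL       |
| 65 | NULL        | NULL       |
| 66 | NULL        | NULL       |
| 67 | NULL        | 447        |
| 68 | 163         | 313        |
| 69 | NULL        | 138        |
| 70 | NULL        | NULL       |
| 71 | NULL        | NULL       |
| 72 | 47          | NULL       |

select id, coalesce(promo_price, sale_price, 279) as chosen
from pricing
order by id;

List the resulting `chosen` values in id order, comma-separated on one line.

id=60: promo_price=50 → 50
id=61: promo_price=NULL, sale_price=NULL, → literal 279 → 279
id=62: promo_price=443 → 443
id=63: promo_price=152 → 152
id=64: promo_price=15 → 15
id=65: promo_price=NULL, sale_price=NULL, → literal 279 → 279
id=66: promo_price=NULL, sale_price=NULL, → literal 279 → 279
id=67: promo_price=NULL, sale_price=447 → 447
id=68: promo_price=163 → 163
id=69: promo_price=NULL, sale_price=138 → 138
id=70: promo_price=NULL, sale_price=NULL, → literal 279 → 279
id=71: promo_price=NULL, sale_price=NULL, → literal 279 → 279
id=72: promo_price=47 → 47

50, 279, 443, 152, 15, 279, 279, 447, 163, 138, 279, 279, 47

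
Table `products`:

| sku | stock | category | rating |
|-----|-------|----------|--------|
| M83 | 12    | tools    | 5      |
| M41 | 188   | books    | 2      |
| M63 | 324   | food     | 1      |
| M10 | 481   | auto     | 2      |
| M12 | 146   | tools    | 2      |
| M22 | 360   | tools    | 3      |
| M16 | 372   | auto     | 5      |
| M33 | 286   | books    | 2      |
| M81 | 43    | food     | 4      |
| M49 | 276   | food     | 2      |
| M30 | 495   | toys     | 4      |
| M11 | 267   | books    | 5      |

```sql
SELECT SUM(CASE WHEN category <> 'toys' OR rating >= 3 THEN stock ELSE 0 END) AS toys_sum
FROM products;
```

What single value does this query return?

sku=M83: ✓ → 12
sku=M41: ✓ → 188
sku=M63: ✓ → 324
sku=M10: ✓ → 481
sku=M12: ✓ → 146
sku=M22: ✓ → 360
sku=M16: ✓ → 372
sku=M33: ✓ → 286
sku=M81: ✓ → 43
sku=M49: ✓ → 276
sku=M30: ✓ → 495
sku=M11: ✓ → 267
toys_sum = 12 + 188 + 324 + 481 + 146 + 360 + 372 + 286 + 43 + 276 + 495 + 267 = 3250

3250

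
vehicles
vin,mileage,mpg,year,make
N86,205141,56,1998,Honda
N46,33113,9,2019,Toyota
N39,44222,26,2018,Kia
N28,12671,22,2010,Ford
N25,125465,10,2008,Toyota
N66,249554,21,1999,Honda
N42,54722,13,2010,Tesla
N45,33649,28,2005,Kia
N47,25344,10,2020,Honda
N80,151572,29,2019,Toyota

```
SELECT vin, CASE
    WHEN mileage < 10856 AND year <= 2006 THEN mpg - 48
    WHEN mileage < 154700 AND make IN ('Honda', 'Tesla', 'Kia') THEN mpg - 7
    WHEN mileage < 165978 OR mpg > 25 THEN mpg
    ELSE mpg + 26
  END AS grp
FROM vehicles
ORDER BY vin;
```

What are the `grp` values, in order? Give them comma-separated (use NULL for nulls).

10, 22, 19, 6, 21, 9, 3, 47, 29, 56

vin=N25: mileage < 165978 OR mpg > 25 → 10
vin=N28: mileage < 165978 OR mpg > 25 → 22
vin=N39: mileage < 154700 AND make IN ('Honda', 'Tesla', 'Kia') → 19
vin=N42: mileage < 154700 AND make IN ('Honda', 'Tesla', 'Kia') → 6
vin=N45: mileage < 154700 AND make IN ('Honda', 'Tesla', 'Kia') → 21
vin=N46: mileage < 165978 OR mpg > 25 → 9
vin=N47: mileage < 154700 AND make IN ('Honda', 'Tesla', 'Kia') → 3
vin=N66: ELSE → 47
vin=N80: mileage < 165978 OR mpg > 25 → 29
vin=N86: mileage < 165978 OR mpg > 25 → 56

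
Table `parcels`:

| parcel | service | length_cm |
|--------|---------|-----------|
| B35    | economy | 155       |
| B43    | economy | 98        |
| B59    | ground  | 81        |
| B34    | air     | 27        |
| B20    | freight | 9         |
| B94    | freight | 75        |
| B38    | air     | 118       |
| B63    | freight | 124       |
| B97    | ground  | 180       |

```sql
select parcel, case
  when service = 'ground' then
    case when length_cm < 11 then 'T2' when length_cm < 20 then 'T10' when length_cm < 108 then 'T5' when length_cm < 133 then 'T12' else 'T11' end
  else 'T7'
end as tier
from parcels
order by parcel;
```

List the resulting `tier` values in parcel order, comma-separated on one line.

parcel=B20: service='freight' → outer ELSE → T7
parcel=B34: service='air' → outer ELSE → T7
parcel=B35: service='economy' → outer ELSE → T7
parcel=B38: service='air' → outer ELSE → T7
parcel=B43: service='economy' → outer ELSE → T7
parcel=B59: service='ground' → inner[length_cm < 108] → T5
parcel=B63: service='freight' → outer ELSE → T7
parcel=B94: service='freight' → outer ELSE → T7
parcel=B97: service='ground' → inner[ELSE] → T11

T7, T7, T7, T7, T7, T5, T7, T7, T11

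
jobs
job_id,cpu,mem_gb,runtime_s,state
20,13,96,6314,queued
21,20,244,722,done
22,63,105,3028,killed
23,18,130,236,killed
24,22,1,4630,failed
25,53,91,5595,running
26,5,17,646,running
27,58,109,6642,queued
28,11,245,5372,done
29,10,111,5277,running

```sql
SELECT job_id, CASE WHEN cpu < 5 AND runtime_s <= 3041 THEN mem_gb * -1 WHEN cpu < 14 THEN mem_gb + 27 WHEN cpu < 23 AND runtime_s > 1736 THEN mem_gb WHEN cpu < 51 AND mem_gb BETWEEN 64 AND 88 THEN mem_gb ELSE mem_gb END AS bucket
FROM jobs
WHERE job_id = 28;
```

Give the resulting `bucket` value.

272

job_id = 28: cpu=11, mem_gb=245, runtime_s=5372, state=done.
cpu < 5 AND runtime_s <= 3041 → false
cpu < 14 → true → 272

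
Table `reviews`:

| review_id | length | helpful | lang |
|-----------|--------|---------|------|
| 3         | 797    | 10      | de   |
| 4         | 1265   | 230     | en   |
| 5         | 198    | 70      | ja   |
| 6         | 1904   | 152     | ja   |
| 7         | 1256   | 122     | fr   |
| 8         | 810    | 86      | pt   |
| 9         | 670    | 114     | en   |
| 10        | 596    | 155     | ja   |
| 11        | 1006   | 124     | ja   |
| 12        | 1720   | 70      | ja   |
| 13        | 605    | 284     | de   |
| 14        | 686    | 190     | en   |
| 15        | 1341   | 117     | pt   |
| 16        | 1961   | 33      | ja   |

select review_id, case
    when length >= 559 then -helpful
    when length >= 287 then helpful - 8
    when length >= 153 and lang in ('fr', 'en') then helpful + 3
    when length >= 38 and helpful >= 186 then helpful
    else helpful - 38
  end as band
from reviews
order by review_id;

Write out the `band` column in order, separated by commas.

-10, -230, 32, -152, -122, -86, -114, -155, -124, -70, -284, -190, -117, -33

review_id=3: length >= 559 → -10
review_id=4: length >= 559 → -230
review_id=5: ELSE → 32
review_id=6: length >= 559 → -152
review_id=7: length >= 559 → -122
review_id=8: length >= 559 → -86
review_id=9: length >= 559 → -114
review_id=10: length >= 559 → -155
review_id=11: length >= 559 → -124
review_id=12: length >= 559 → -70
review_id=13: length >= 559 → -284
review_id=14: length >= 559 → -190
review_id=15: length >= 559 → -117
review_id=16: length >= 559 → -33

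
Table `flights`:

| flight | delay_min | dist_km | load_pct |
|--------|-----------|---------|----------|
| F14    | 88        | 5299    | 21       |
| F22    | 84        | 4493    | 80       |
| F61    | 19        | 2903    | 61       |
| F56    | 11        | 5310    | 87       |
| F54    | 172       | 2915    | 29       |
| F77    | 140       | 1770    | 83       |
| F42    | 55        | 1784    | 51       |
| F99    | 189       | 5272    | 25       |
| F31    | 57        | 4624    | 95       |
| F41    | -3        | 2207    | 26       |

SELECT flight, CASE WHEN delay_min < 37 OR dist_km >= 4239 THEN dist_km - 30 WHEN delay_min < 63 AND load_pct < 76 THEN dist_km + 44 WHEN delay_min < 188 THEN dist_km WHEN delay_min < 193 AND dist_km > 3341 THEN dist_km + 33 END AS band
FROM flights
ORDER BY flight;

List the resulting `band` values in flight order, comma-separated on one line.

flight=F14: delay_min < 37 OR dist_km >= 4239 → 5269
flight=F22: delay_min < 37 OR dist_km >= 4239 → 4463
flight=F31: delay_min < 37 OR dist_km >= 4239 → 4594
flight=F41: delay_min < 37 OR dist_km >= 4239 → 2177
flight=F42: delay_min < 63 AND load_pct < 76 → 1828
flight=F54: delay_min < 188 → 2915
flight=F56: delay_min < 37 OR dist_km >= 4239 → 5280
flight=F61: delay_min < 37 OR dist_km >= 4239 → 2873
flight=F77: delay_min < 188 → 1770
flight=F99: delay_min < 37 OR dist_km >= 4239 → 5242

5269, 4463, 4594, 2177, 1828, 2915, 5280, 2873, 1770, 5242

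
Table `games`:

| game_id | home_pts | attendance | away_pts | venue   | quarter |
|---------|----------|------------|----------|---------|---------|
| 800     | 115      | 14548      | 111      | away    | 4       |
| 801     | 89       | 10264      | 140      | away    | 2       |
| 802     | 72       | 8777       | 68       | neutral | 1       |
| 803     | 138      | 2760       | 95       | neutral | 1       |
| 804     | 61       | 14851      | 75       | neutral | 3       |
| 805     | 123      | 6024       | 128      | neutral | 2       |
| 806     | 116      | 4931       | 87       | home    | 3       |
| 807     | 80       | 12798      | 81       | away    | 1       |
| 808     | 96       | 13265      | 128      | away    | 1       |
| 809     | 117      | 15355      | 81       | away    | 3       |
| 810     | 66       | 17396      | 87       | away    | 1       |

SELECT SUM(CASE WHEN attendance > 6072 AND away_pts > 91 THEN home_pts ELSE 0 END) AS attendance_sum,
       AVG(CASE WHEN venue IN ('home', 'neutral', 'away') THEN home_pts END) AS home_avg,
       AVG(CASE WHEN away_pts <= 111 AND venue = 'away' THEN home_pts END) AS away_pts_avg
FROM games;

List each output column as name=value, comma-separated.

[attendance_sum: attendance > 6072 AND away_pts > 91]
game_id=800: ✓ → 115
game_id=801: ✓ → 89
game_id=802: ✗
game_id=803: ✗
game_id=804: ✗
game_id=805: ✗
game_id=806: ✗
game_id=807: ✗
game_id=808: ✓ → 96
game_id=809: ✗
game_id=810: ✗
attendance_sum = 115 + 89 + 96 = 300
—
[home_avg: venue IN ('home', 'neutral', 'away')]
game_id=800: ✓ → 115
game_id=801: ✓ → 89
game_id=802: ✓ → 72
game_id=803: ✓ → 138
game_id=804: ✓ → 61
game_id=805: ✓ → 123
game_id=806: ✓ → 116
game_id=807: ✓ → 80
game_id=808: ✓ → 96
game_id=809: ✓ → 117
game_id=810: ✓ → 66
home_avg = (115 + 89 + 72 + 138 + 61 + 123 + 116 + 80 + 96 + 117 + 66) / 11 = 97.5454545455
—
[away_pts_avg: away_pts <= 111 AND venue = 'away']
game_id=800: ✓ → 115
game_id=801: ✗
game_id=802: ✗
game_id=803: ✗
game_id=804: ✗
game_id=805: ✗
game_id=806: ✗
game_id=807: ✓ → 80
game_id=808: ✗
game_id=809: ✓ → 117
game_id=810: ✓ → 66
away_pts_avg = (115 + 80 + 117 + 66) / 4 = 94.5

attendance_sum=300, home_avg=97.5454545455, away_pts_avg=94.5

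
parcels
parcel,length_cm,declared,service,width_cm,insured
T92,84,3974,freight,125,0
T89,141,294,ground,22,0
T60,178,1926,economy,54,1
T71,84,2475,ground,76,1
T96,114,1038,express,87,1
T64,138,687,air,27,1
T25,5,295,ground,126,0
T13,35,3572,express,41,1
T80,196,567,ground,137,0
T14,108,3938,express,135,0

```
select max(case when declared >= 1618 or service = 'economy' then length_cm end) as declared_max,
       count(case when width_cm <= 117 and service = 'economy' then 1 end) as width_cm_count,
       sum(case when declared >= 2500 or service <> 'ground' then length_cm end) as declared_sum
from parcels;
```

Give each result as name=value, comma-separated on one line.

declared_max=178, width_cm_count=1, declared_sum=657

[declared_max: declared >= 1618 or service = 'economy']
parcel=T92: ✓ → 84
parcel=T89: ✗
parcel=T60: ✓ → 178
parcel=T71: ✓ → 84
parcel=T96: ✗
parcel=T64: ✗
parcel=T25: ✗
parcel=T13: ✓ → 35
parcel=T80: ✗
parcel=T14: ✓ → 108
declared_max = MAX(84, 178, 84, 35, 108) = 178
—
[width_cm_count: width_cm <= 117 and service = 'economy']
parcel=T92: ✗
parcel=T89: ✗
parcel=T60: ✓ → 1
parcel=T71: ✗
parcel=T96: ✗
parcel=T64: ✗
parcel=T25: ✗
parcel=T13: ✗
parcel=T80: ✗
parcel=T14: ✗
width_cm_count = COUNT(1) = 1
—
[declared_sum: declared >= 2500 or service <> 'ground']
parcel=T92: ✓ → 84
parcel=T89: ✗
parcel=T60: ✓ → 178
parcel=T71: ✗
parcel=T96: ✓ → 114
parcel=T64: ✓ → 138
parcel=T25: ✗
parcel=T13: ✓ → 35
parcel=T80: ✗
parcel=T14: ✓ → 108
declared_sum = 84 + 178 + 114 + 138 + 35 + 108 = 657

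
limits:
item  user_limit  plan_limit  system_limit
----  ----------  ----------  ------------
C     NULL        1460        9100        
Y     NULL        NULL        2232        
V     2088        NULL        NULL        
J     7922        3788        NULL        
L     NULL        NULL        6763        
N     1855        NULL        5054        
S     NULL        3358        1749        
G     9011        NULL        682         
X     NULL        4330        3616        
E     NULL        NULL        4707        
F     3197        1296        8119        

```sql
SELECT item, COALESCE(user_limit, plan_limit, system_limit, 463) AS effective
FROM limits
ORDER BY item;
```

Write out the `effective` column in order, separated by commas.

1460, 4707, 3197, 9011, 7922, 6763, 1855, 3358, 2088, 4330, 2232

item=C: user_limit=NULL, plan_limit=1460 → 1460
item=E: user_limit=NULL, plan_limit=NULL, system_limit=4707 → 4707
item=F: user_limit=3197 → 3197
item=G: user_limit=9011 → 9011
item=J: user_limit=7922 → 7922
item=L: user_limit=NULL, plan_limit=NULL, system_limit=6763 → 6763
item=N: user_limit=1855 → 1855
item=S: user_limit=NULL, plan_limit=3358 → 3358
item=V: user_limit=2088 → 2088
item=X: user_limit=NULL, plan_limit=4330 → 4330
item=Y: user_limit=NULL, plan_limit=NULL, system_limit=2232 → 2232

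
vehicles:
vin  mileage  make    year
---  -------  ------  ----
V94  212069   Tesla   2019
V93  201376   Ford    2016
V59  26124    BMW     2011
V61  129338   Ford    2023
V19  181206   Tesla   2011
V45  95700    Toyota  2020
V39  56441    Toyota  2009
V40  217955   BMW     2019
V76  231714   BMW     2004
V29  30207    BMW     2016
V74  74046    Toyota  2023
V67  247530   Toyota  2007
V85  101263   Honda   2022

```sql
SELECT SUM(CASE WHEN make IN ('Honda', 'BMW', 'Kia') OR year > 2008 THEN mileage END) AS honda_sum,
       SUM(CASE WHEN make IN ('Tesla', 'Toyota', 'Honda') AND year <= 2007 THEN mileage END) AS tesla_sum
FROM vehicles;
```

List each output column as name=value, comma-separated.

honda_sum=1557439, tesla_sum=247530

[honda_sum: make IN ('Honda', 'BMW', 'Kia') OR year > 2008]
vin=V94: ✓ → 212069
vin=V93: ✓ → 201376
vin=V59: ✓ → 26124
vin=V61: ✓ → 129338
vin=V19: ✓ → 181206
vin=V45: ✓ → 95700
vin=V39: ✓ → 56441
vin=V40: ✓ → 217955
vin=V76: ✓ → 231714
vin=V29: ✓ → 30207
vin=V74: ✓ → 74046
vin=V67: ✗
vin=V85: ✓ → 101263
honda_sum = 212069 + 201376 + 26124 + 129338 + 181206 + 95700 + 56441 + 217955 + 231714 + 30207 + 74046 + 101263 = 1557439
—
[tesla_sum: make IN ('Tesla', 'Toyota', 'Honda') AND year <= 2007]
vin=V94: ✗
vin=V93: ✗
vin=V59: ✗
vin=V61: ✗
vin=V19: ✗
vin=V45: ✗
vin=V39: ✗
vin=V40: ✗
vin=V76: ✗
vin=V29: ✗
vin=V74: ✗
vin=V67: ✓ → 247530
vin=V85: ✗
tesla_sum = 247530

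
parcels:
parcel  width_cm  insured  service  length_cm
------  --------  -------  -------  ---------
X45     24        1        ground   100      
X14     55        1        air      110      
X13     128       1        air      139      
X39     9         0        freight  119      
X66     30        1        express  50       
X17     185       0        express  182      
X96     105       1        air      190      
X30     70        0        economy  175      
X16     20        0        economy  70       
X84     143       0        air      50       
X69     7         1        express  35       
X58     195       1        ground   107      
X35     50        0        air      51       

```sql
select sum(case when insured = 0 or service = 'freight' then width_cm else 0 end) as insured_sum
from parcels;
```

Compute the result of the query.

477

parcel=X45: ✗
parcel=X14: ✗
parcel=X13: ✗
parcel=X39: ✓ → 9
parcel=X66: ✗
parcel=X17: ✓ → 185
parcel=X96: ✗
parcel=X30: ✓ → 70
parcel=X16: ✓ → 20
parcel=X84: ✓ → 143
parcel=X69: ✗
parcel=X58: ✗
parcel=X35: ✓ → 50
insured_sum = 9 + 185 + 70 + 20 + 143 + 50 = 477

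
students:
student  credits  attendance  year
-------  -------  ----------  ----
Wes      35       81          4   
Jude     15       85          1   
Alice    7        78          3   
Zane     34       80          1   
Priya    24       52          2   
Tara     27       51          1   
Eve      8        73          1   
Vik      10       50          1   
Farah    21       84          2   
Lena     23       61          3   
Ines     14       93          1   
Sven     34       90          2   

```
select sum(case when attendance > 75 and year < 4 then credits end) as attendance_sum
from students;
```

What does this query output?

125

student=Wes: ✗
student=Jude: ✓ → 15
student=Alice: ✓ → 7
student=Zane: ✓ → 34
student=Priya: ✗
student=Tara: ✗
student=Eve: ✗
student=Vik: ✗
student=Farah: ✓ → 21
student=Lena: ✗
student=Ines: ✓ → 14
student=Sven: ✓ → 34
attendance_sum = 15 + 7 + 34 + 21 + 14 + 34 = 125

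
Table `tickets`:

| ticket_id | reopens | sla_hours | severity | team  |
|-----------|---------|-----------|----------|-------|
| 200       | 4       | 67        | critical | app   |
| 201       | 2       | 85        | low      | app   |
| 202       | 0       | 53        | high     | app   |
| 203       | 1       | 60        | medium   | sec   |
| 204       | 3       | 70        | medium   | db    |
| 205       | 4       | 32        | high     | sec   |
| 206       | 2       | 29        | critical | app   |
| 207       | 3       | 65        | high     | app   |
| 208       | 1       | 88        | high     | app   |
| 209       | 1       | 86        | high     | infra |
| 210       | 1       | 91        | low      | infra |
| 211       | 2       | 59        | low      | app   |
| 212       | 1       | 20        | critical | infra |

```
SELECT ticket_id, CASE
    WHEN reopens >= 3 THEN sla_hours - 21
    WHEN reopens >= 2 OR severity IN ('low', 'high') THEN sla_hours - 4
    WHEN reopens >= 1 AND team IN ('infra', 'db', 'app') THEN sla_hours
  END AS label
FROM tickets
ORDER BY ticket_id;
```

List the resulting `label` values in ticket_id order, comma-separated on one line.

46, 81, 49, NULL, 49, 11, 25, 44, 84, 82, 87, 55, 20

ticket_id=200: reopens >= 3 → 46
ticket_id=201: reopens >= 2 OR severity IN ('low', 'high') → 81
ticket_id=202: reopens >= 2 OR severity IN ('low', 'high') → 49
ticket_id=203: (no match → NULL) → NULL
ticket_id=204: reopens >= 3 → 49
ticket_id=205: reopens >= 3 → 11
ticket_id=206: reopens >= 2 OR severity IN ('low', 'high') → 25
ticket_id=207: reopens >= 3 → 44
ticket_id=208: reopens >= 2 OR severity IN ('low', 'high') → 84
ticket_id=209: reopens >= 2 OR severity IN ('low', 'high') → 82
ticket_id=210: reopens >= 2 OR severity IN ('low', 'high') → 87
ticket_id=211: reopens >= 2 OR severity IN ('low', 'high') → 55
ticket_id=212: reopens >= 1 AND team IN ('infra', 'db', 'app') → 20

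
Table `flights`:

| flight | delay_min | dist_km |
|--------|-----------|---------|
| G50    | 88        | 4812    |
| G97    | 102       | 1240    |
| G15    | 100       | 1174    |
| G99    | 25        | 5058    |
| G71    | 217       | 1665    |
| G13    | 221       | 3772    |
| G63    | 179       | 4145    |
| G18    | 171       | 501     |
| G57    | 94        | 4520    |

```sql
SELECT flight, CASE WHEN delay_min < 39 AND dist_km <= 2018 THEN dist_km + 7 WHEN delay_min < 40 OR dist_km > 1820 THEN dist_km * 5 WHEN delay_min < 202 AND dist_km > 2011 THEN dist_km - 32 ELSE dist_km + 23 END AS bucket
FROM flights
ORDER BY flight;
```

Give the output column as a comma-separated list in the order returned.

18860, 1197, 524, 24060, 22600, 20725, 1688, 1263, 25290

flight=G13: delay_min < 40 OR dist_km > 1820 → 18860
flight=G15: ELSE → 1197
flight=G18: ELSE → 524
flight=G50: delay_min < 40 OR dist_km > 1820 → 24060
flight=G57: delay_min < 40 OR dist_km > 1820 → 22600
flight=G63: delay_min < 40 OR dist_km > 1820 → 20725
flight=G71: ELSE → 1688
flight=G97: ELSE → 1263
flight=G99: delay_min < 40 OR dist_km > 1820 → 25290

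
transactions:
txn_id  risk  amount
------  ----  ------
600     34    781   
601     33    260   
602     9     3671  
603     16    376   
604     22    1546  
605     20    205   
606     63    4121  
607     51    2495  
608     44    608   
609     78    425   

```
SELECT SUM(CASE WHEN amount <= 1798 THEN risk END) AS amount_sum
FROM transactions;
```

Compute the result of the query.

247

txn_id=600: ✓ → 34
txn_id=601: ✓ → 33
txn_id=602: ✗
txn_id=603: ✓ → 16
txn_id=604: ✓ → 22
txn_id=605: ✓ → 20
txn_id=606: ✗
txn_id=607: ✗
txn_id=608: ✓ → 44
txn_id=609: ✓ → 78
amount_sum = 34 + 33 + 16 + 22 + 20 + 44 + 78 = 247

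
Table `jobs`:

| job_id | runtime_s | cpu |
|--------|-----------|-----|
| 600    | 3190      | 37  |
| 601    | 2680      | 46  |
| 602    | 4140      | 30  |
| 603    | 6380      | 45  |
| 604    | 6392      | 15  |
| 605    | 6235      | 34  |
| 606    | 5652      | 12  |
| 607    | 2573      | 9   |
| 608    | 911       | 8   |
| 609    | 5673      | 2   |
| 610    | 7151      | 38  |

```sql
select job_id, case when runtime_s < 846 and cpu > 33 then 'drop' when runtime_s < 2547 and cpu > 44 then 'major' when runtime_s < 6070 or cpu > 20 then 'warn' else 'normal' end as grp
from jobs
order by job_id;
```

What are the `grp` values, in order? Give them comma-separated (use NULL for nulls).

warn, warn, warn, warn, normal, warn, warn, warn, warn, warn, warn

job_id=600: runtime_s < 6070 or cpu > 20 → warn
job_id=601: runtime_s < 6070 or cpu > 20 → warn
job_id=602: runtime_s < 6070 or cpu > 20 → warn
job_id=603: runtime_s < 6070 or cpu > 20 → warn
job_id=604: ELSE → normal
job_id=605: runtime_s < 6070 or cpu > 20 → warn
job_id=606: runtime_s < 6070 or cpu > 20 → warn
job_id=607: runtime_s < 6070 or cpu > 20 → warn
job_id=608: runtime_s < 6070 or cpu > 20 → warn
job_id=609: runtime_s < 6070 or cpu > 20 → warn
job_id=610: runtime_s < 6070 or cpu > 20 → warn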